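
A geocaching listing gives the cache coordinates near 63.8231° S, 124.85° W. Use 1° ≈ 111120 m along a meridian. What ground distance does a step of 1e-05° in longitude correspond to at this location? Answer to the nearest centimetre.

49 centimetres

One degree of longitude here spans 111120 × cos 63.8231° = 111120 × 0.4411 ≈ 49019.9 m; 1e-05° of that is 0.490199 m.
That is 0.490199 m = 49.02 cm.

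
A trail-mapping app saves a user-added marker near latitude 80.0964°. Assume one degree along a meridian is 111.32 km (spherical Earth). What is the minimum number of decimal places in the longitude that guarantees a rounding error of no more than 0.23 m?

5 decimal places

At 80.0964° one degree of longitude covers 111320 × cos 80.0964° ≈ 111320 × 0.1720 ≈ 19146 m.
N decimal places → at most half a unit in the last place, 0.5 × 10⁻ᴺ° = 19146/2 × 10⁻ᴺ m.
Need 0.5 × 19146 × 10⁻ᴺ ≤ 0.23 → 10⁻ᴺ ≤ 2.403e-05, so N ≥ 4.62.
N = 4 would give 0.957 m (too coarse); N = 5 gives 0.0957 m ≤ 0.23 m.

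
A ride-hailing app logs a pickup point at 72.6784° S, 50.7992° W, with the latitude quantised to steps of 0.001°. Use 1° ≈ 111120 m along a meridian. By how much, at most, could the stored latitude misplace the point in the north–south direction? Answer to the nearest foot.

With a 0.001° grid the true value lies within half a step, ±0.001°/2 = ±0.0005°, of the stored one.
So the N–S error is at most 0.0005 × 111120 = 55.56 m.
In feet: 55.56 m ÷ 0.3048 ≈ 182.28 ft.

182 feet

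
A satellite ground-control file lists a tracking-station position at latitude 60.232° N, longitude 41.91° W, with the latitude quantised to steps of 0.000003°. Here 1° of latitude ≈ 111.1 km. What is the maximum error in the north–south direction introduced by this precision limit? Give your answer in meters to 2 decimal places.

0.17 meters

With a 0.000003° grid the true value lies within half a step, ±0.000003°/2 = ±1.5e-06°, of the stored one.
So the N–S error is at most 1.5e-06 × 111100 = 0.16665 m.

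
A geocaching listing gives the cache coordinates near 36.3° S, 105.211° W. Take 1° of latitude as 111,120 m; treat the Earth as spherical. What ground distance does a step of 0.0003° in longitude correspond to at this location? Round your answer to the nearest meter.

27 meters

One degree of longitude here spans 111120 × cos 36.3° = 111120 × 0.8059 ≈ 89554.8 m; 0.0003° of that is 26.8664 m.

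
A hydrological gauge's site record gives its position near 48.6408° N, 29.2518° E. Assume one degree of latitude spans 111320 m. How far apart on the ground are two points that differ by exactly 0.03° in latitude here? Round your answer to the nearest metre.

3340 metres

0.03° × 111320 m/° = 3339.6 m.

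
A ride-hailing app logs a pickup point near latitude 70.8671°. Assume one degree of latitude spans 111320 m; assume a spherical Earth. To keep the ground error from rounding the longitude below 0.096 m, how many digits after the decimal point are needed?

At 70.8671° one degree of longitude covers 111320 × cos 70.8671° ≈ 111320 × 0.3278 ≈ 36486.3 m.
Rounding to N decimal places gives at most 0.5 × 10⁻ᴺ degrees of error, i.e. 0.5 × 10⁻ᴺ × 36486.3 m.
Need 0.5 × 36486.3 × 10⁻ᴺ ≤ 0.096 → 10⁻ᴺ ≤ 5.262e-06, so N ≥ 5.28.
At 5 places the error can reach 0.182 m, but 6 places keeps it to 0.0182 m.

6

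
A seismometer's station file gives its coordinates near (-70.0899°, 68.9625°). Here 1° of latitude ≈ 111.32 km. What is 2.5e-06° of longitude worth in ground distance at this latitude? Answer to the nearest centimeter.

9 centimeters

At 70.0899° a degree of longitude is 111320 × cos 70.0899° ≈ 37909.5 m, so 2.5e-06° corresponds to 0.0947738 m.
That is 0.0947738 m = 9.4774 cm.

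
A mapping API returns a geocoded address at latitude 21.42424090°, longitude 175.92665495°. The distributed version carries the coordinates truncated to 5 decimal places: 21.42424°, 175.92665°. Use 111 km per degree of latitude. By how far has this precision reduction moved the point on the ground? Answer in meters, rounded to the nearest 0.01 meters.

0.52 meters

Δlat = 21.42424090 − 21.42424 = +0.00000090°; Δlon = 175.92665495 − 175.92665 = +0.00000495°.
N–S: 0.00000090° × 111000 m/° = 0.0999 m.
E–W at 21.4242°: 0.00000495° × 111000 × cos 21.4242° = 0.00000495 × 111000 × 0.9309 ≈ 0.511484 m.
Combined displacement = (0.0999² + 0.511484²)^½ ≈ 0.521148 m.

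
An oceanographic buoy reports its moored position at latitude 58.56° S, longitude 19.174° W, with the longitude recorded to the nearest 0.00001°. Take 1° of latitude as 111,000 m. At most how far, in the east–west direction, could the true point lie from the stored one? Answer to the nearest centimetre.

Rounding to 5 decimal places leaves the longitude within ±5e-06° of the true value.
Parallels shrink by cos φ, so at 58.56° a degree of longitude is 111000 × 0.5216 ≈ 57898.2 m.
Maximum E–W displacement: 5e-06 × 57898.2 = 0.289491 m.
That is 0.289491 m = 28.949 cm.

29 centimetres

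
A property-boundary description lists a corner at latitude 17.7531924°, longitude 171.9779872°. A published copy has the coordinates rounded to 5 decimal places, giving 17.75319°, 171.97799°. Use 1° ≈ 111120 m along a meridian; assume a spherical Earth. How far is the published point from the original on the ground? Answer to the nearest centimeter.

The latitude changed by +0.0000024° and the longitude by -0.0000028°.
N–S: 0.0000024° × 111120 m/° = 0.266688 m.
E–W at 17.7532°: -0.0000028° × 111120 × cos 17.7532° = -0.0000028 × 111120 × 0.9524 ≈ -0.296319 m.
Hypotenuse of the two orthogonal shifts: √(0.266688² + 0.296319²) = 0.398657 m.
That is 0.398657 m = 39.866 cm.

40 centimeters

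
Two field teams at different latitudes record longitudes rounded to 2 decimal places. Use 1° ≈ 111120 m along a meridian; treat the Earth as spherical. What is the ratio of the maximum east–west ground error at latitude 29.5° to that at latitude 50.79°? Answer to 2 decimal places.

Rounding to 2 decimal places leaves the longitude within ±0.005° of the true value.
Error at 29.5° = 0.005° × 111120 × cos 29.5° ≈ 555.6 × 0.8704 = 483.57 m.
Error at 50.79° = 0.005° × 111120 × cos 50.79° ≈ 555.6 × 0.6322 = 351.23 m.
Ratio: 483.57 / 351.23 = cos 29.5° / cos 50.79° ≈ 1.3768.

1.38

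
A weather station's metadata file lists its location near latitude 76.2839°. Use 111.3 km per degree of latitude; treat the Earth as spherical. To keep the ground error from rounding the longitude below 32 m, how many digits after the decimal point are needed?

3

At 76.2839° one degree of longitude covers 111300 × cos 76.2839° ≈ 111300 × 0.2371 ≈ 26390.5 m.
Rounding to N decimal places gives at most 0.5 × 10⁻ᴺ degrees of error, i.e. 0.5 × 10⁻ᴺ × 26390.5 m.
Need 0.5 × 26390.5 × 10⁻ᴺ ≤ 32 → 10⁻ᴺ ≤ 2.425e-03, so N ≥ 2.62.
At 2 places the error can reach 132 m, but 3 places keeps it to 13.2 m.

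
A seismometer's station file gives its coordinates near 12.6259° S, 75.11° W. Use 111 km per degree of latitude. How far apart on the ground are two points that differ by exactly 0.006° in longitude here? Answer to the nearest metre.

650 metres

At 12.6259° a degree of longitude is 111000 × cos 12.6259° ≈ 108316 m, so 0.006° corresponds to 649.895 m.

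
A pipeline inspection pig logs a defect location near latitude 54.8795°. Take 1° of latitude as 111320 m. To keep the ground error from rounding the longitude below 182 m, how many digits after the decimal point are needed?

At 54.8795° one degree of longitude covers 111320 × cos 54.8795° ≈ 111320 × 0.5753 ≈ 64042.2 m.
Rounding to N decimal places gives at most 0.5 × 10⁻ᴺ degrees of error, i.e. 0.5 × 10⁻ᴺ × 64042.2 m.
Need 0.5 × 64042.2 × 10⁻ᴺ ≤ 182 → 10⁻ᴺ ≤ 5.684e-03, so N ≥ 2.25.
So 3 decimal places suffice (32 m); 2 would allow up to 320 m.

3 decimal places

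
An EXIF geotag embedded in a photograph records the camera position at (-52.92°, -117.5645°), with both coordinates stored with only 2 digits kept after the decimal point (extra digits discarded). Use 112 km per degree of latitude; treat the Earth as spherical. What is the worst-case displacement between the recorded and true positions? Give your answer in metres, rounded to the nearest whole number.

Truncating at 2 decimal places can drop up to a full unit in the last place, so each coordinate may be off by as much as 0.01°.
Latitude error → 0.01 × 112000 = 1120 m along the meridian.
East–west component at 52.92°: 0.01° × 112000 × cos 52.92° ≈ 0.01 × 67528.1 ≈ 675.281 m.
The two errors are perpendicular, so the maximum displacement is √(1120² + 675.281²) ≈ 1307.82 m.

1308 metres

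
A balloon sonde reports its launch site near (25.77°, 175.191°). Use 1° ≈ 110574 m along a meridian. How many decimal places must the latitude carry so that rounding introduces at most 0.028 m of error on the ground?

7 decimal places

One degree of latitude covers 110574 m.
With N decimal places the half-ulp bound is 0.5·10⁻ᴺ°, or 0.5·10⁻ᴺ × 110574 m on the ground.
Setting 55287 × 10⁻ᴺ ≤ 0.028 gives 10ᴺ ≥ 1.975e+06, i.e. N ≥ 6.30.
At 6 places the error can reach 0.0553 m, but 7 places keeps it to 0.00553 m.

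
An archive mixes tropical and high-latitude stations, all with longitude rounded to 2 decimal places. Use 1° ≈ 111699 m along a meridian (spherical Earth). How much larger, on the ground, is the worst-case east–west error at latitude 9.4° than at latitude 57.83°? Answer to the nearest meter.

Rounding to 2 decimal places leaves the longitude within ±0.005° of the true value.
Error at 9.4° = 0.005° × 111699 × cos 9.4° ≈ 558.5 × 0.9866 = 551 m.
Error at 57.83° = 0.005° × 111699 × cos 57.83° ≈ 558.5 × 0.5324 = 297.36 m.
Difference: 551 − 297.36 = 253.63 m.

254 meters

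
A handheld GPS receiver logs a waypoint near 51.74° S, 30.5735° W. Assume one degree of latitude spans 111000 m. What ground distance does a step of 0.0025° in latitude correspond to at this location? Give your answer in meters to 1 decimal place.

Along a meridian 0.0025° is 0.0025 × 111000 = 277.5 m.

277.5 meters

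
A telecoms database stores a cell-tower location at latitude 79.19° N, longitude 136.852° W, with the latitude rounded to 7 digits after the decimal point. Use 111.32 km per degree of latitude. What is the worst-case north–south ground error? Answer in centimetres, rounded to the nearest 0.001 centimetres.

0.557 centimetres

Rounding to 7 decimal places leaves the latitude within ±5e-08° of the true value.
So the N–S error is at most 5e-08 × 111320 = 0.005566 m.
That is 0.005566 m = 0.5566 cm.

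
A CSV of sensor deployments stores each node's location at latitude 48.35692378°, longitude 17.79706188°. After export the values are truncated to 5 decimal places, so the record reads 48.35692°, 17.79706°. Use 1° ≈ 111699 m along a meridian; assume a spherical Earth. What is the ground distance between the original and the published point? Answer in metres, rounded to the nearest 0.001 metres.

0.445 metres

The latitude changed by +0.00000378° and the longitude by +0.00000188°.
North–south shift: 0.00000378 × 111699 = 0.422222 m.
E–W at 48.3569°: 0.00000188° × 111699 × cos 48.3569° = 0.00000188 × 111699 × 0.6645 ≈ 0.139539 m.
Combined displacement = (0.422222² + 0.139539²)^½ ≈ 0.444683 m.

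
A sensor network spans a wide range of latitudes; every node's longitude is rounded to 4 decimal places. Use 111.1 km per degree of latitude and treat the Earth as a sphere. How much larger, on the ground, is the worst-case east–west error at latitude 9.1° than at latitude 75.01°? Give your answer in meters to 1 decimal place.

4.0 meters

Rounding to 4 decimal places leaves the longitude within ±5e-05° of the true value.
At 9.1°: 5e-05° × 111100 × cos 9.1° = 5e-05 × 111100 × 0.9874 ≈ 5.4851 m.
At 75.01°: 5e-05° × 111100 × cos 75.01° = 5e-05 × 111100 × 0.2587 ≈ 1.4368 m.
Difference: 5.4851 − 1.4368 = 4.0483 m.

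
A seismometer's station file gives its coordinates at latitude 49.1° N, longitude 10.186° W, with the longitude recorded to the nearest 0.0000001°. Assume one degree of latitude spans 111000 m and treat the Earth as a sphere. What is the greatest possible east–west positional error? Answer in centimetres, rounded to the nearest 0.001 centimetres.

0.363 centimetres

Rounding to 7 decimal places leaves the longitude within ±5e-08° of the true value.
One degree of longitude at 49.1° is 111000 × cos 49.1° ≈ 111000 × 0.6547 = 72676.2 m.
So at most 5e-08° × 72676.2 ≈ 0.00363381 m east–west.
That is 0.00363381 m = 0.36338 cm.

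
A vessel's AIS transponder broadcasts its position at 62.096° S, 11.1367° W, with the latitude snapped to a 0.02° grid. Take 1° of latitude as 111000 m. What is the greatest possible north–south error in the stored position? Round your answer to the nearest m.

With a 0.02° grid the true value lies within half a step, ±0.02°/2 = ±0.01°, of the stored one.
Along the meridian that is 0.01° × 111000 m/° = 1110 m.

1110 m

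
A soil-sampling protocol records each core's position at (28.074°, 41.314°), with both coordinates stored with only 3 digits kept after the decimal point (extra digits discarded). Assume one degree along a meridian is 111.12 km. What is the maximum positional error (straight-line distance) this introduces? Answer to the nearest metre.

Truncating at 3 decimal places can drop up to a full unit in the last place, so each coordinate may be off by as much as 0.001°.
N–S: 0.001° × 111120 m/° = 111.12 m.
East–west component at 28.074°: 0.001° × 111120 × cos 28.074° ≈ 0.001 × 98045.7 ≈ 98.0457 m.
Worst case both components are at the extreme and orthogonal: √(111.12² + 98.0457²) ≈ 148.191 m.

148 metres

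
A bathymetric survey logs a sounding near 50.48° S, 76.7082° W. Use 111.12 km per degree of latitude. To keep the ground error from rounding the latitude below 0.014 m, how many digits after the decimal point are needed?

7 decimal places

One degree of latitude covers 111120 m.
N decimal places → at most half a unit in the last place, 0.5 × 10⁻ᴺ° = 111120/2 × 10⁻ᴺ m.
Need 0.5 × 111120 × 10⁻ᴺ ≤ 0.014 → 10⁻ᴺ ≤ 2.520e-07, so N ≥ 6.60.
So 7 decimal places suffice (0.00556 m); 6 would allow up to 0.0556 m.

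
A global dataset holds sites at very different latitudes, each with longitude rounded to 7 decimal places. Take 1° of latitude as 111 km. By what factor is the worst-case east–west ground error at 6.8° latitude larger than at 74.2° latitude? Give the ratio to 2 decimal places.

Rounding to 7 decimal places leaves the longitude within ±5e-08° of the true value.
At 6.8°: 5e-08° × 111000 × cos 6.8° = 5e-08 × 111000 × 0.9930 ≈ 0.005511 m.
At 74.2°: 5e-08° × 111000 × cos 74.2° = 5e-08 × 111000 × 0.2723 ≈ 0.0015112 m.
The ratio reduces to cos 6.8° / cos 74.2° = 0.9930/0.2723 ≈ 3.6469.

3.65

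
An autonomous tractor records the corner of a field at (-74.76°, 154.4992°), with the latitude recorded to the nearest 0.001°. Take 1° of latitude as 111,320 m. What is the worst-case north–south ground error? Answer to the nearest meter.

56 meters

Rounding to 3 decimal places leaves the latitude within ±0.0005° of the true value.
Along the meridian that is 0.0005° × 111320 m/° = 55.66 m.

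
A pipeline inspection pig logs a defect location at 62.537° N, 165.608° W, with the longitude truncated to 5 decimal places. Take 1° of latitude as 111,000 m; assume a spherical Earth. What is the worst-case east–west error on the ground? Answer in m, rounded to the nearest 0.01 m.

Truncating at 5 decimal places can drop up to a full unit in the last place, so the longitude may be off by as much as 1e-05°.
One degree of longitude at 62.537° is 111000 × cos 62.537° ≈ 111000 × 0.4612 = 51190.5 m.
Maximum E–W displacement: 1e-05 × 51190.5 = 0.511905 m.

0.51 m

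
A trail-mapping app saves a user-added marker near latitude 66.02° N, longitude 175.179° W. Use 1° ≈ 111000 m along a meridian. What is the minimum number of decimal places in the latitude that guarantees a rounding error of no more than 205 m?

One degree of latitude covers 111000 m.
Rounding to N decimal places gives at most 0.5 × 10⁻ᴺ degrees of error, i.e. 0.5 × 10⁻ᴺ × 111000 m.
Setting 55500 × 10⁻ᴺ ≤ 205 gives 10ᴺ ≥ 270.7, i.e. N ≥ 2.43.
At 2 places the error can reach 555 m, but 3 places keeps it to 55.5 m.

3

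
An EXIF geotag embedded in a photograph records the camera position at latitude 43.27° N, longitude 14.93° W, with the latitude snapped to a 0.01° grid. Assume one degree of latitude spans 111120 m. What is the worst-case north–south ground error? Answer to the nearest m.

With a 0.01° grid the true value lies within half a step, ±0.01°/2 = ±0.005°, of the stored one.
Along the meridian that is 0.005° × 111120 m/° = 555.6 m.

556 m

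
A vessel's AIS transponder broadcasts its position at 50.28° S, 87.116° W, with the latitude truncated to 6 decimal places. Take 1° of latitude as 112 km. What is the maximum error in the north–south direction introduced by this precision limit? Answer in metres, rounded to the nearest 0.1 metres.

Truncating at 6 decimal places can drop up to a full unit in the last place, so the latitude may be off by as much as 1e-06°.
Along the meridian that is 1e-06° × 112000 m/° = 0.112 m.

0.1 metres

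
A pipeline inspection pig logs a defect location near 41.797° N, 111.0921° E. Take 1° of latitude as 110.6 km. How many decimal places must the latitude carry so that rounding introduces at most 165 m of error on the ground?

One degree of latitude covers 110600 m.
Rounding to N decimal places gives at most 0.5 × 10⁻ᴺ degrees of error, i.e. 0.5 × 10⁻ᴺ × 110600 m.
Need 0.5 × 110600 × 10⁻ᴺ ≤ 165 → 10⁻ᴺ ≤ 2.984e-03, so N ≥ 2.53.
So 3 decimal places suffice (55.3 m); 2 would allow up to 553 m.

3 decimal places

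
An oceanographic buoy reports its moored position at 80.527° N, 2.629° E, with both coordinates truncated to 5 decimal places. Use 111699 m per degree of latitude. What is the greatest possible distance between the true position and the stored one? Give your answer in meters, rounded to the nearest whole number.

1 meters

Truncating at 5 decimal places can drop up to a full unit in the last place, so each coordinate may be off by as much as 1e-05°.
North–south component: 1e-05° × 111699 = 1.11699 m.
Longitude error → 1e-05 × 111699 × cos 80.527° = 1e-05 × 111699 × 0.1646 ≈ 0.183837 m.
Worst case both components are at the extreme and orthogonal: √(1.11699² + 0.183837²) ≈ 1.13202 m.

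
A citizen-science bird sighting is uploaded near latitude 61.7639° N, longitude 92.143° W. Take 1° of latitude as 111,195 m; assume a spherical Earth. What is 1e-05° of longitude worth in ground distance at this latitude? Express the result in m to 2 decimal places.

One degree of longitude here spans 111195 × cos 61.7639° = 111195 × 0.4731 ≈ 52607 m; 1e-05° of that is 0.52607 m.

0.53 m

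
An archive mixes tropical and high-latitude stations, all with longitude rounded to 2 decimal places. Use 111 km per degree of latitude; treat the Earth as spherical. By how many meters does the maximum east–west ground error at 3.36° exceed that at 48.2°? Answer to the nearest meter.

Rounding to 2 decimal places leaves the longitude within ±0.005° of the true value.
Error at 3.36° = 0.005° × 111000 × cos 3.36° ≈ 555 × 0.9983 = 554.05 m.
Error at 48.2° = 0.005° × 111000 × cos 48.2° ≈ 555 × 0.6665 = 369.93 m.
Difference: 554.05 − 369.93 = 184.12 m.

184 meters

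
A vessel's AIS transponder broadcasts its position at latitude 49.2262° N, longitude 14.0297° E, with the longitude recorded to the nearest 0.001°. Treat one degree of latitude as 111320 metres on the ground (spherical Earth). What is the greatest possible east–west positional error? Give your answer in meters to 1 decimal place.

Rounding to 3 decimal places leaves the longitude within ±0.0005° of the true value.
At latitude 49.2262° a degree of longitude spans 111320 m × cos 49.2262° = 111320 × 0.6531 ≈ 72700.2 m.
So at most 0.0005° × 72700.2 ≈ 36.3501 m east–west.

36.4 meters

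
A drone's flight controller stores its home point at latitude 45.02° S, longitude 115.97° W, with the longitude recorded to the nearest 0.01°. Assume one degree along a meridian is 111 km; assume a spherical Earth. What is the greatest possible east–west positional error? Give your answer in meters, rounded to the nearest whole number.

Rounding to 2 decimal places leaves the longitude within ±0.005° of the true value.
Parallels shrink by cos φ, so at 45.02° a degree of longitude is 111000 × 0.7069 ≈ 78461.5 m.
Maximum E–W displacement: 0.005 × 78461.5 = 392.307 m.

392 meters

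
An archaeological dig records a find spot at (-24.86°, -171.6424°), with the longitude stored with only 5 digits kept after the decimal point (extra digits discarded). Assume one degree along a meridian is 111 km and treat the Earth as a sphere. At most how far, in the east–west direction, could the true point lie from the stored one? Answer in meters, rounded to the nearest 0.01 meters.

1.01 meters

Truncating at 5 decimal places can drop up to a full unit in the last place, so the longitude may be off by as much as 1e-05°.
Parallels shrink by cos φ, so at 24.86° a degree of longitude is 111000 × 0.9073 ≈ 100714 m.
East–west error: 1e-05° × 100714 m/° ≈ 1.00714 m.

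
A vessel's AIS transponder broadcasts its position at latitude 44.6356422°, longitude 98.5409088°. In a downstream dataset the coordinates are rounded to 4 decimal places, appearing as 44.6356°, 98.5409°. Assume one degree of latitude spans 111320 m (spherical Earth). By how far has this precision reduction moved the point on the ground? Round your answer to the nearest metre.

The latitude changed by +0.0000422° and the longitude by +0.0000088°.
North–south shift: 0.0000422 × 111320 = 4.6977 m.
E–W at 44.6356°: 0.0000088° × 111320 × cos 44.6356° = 0.0000088 × 111320 × 0.7116 ≈ 0.697085 m.
Distance: √(4.6977² + 0.697085²) ≈ 4.74914 m.

5 metres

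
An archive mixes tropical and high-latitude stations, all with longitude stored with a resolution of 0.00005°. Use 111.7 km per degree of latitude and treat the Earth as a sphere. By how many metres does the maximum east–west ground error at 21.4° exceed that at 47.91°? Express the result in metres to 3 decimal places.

0.728 metres

With a 0.00005° grid the true value lies within half a step, ±0.00005°/2 = ±2.5e-05°, of the stored one.
At 21.4°: 2.5e-05° × 111700 × cos 21.4° = 2.5e-05 × 111700 × 0.9311 ≈ 2.6 m.
Error at 47.91° = 2.5e-05° × 111700 × cos 47.91° ≈ 2.7925 × 0.6703 = 1.8718 m.
So the lower-latitude error exceeds the higher by 2.6 − 1.8718 = 0.72817 m.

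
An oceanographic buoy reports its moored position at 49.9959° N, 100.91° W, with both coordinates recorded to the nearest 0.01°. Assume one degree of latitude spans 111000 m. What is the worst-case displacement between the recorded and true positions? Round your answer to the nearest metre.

660 metres

Rounding to 2 decimal places leaves each coordinate within ±0.005° of the true value.
N–S: 0.005° × 111000 m/° = 555 m.
East–west component at 49.9959°: 0.005° × 111000 × cos 49.9959° ≈ 0.005 × 71355.5 ≈ 356.778 m.
Worst case both components are at the extreme and orthogonal: √(555² + 356.778²) ≈ 659.784 m.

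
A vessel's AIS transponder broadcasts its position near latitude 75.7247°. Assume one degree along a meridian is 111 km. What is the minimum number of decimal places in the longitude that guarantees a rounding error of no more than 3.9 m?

4

At 75.7247° one degree of longitude covers 111000 × cos 75.7247° ≈ 111000 × 0.2466 ≈ 27370.5 m.
Rounding to N decimal places gives at most 0.5 × 10⁻ᴺ degrees of error, i.e. 0.5 × 10⁻ᴺ × 27370.5 m.
Setting 13685.3 × 10⁻ᴺ ≤ 3.9 gives 10ᴺ ≥ 3509, i.e. N ≥ 3.55.
So 4 decimal places suffice (1.37 m); 3 would allow up to 13.7 m.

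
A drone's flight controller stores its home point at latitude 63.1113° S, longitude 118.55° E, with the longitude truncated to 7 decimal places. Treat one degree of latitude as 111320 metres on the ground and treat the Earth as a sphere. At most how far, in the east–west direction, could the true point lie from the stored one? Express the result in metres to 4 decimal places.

0.0050 metres

Truncating at 7 decimal places can drop up to a full unit in the last place, so the longitude may be off by as much as 1e-07°.
At latitude 63.1113° a degree of longitude spans 111320 m × cos 63.1113° = 111320 × 0.4523 ≈ 50345.5 m.
East–west error: 1e-07° × 50345.5 m/° ≈ 0.00503455 m.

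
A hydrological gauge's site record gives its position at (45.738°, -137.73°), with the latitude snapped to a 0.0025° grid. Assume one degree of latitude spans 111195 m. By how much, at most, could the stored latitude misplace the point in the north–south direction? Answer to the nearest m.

139 m

With a 0.0025° grid the true value lies within half a step, ±0.0025°/2 = ±0.00125°, of the stored one.
Along the meridian that is 0.00125° × 111195 m/° = 138.994 m.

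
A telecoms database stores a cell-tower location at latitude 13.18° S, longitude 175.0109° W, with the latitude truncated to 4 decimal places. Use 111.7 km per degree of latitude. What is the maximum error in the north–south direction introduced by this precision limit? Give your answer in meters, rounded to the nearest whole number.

Truncating at 4 decimal places can drop up to a full unit in the last place, so the latitude may be off by as much as 0.0001°.
North–south distance: 0.0001° × 111700 m/° = 11.17 m.

11 meters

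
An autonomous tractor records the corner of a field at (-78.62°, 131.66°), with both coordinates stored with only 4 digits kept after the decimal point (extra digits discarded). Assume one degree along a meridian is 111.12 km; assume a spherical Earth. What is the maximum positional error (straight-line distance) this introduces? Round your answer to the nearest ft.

Truncating at 4 decimal places can drop up to a full unit in the last place, so each coordinate may be off by as much as 0.0001°.
North–south component: 0.0001° × 111120 = 11.112 m.
E–W at 78.62°: 0.0001° × 111120 × cos 78.62° = 0.0001 × 111120 × 0.1973 ≈ 2.19257 m.
The two errors are perpendicular, so the maximum displacement is √(11.112² + 2.19257²) ≈ 11.3262 m.
In feet: 11.3262 m ÷ 0.3048 ≈ 37.16 ft.

37 ft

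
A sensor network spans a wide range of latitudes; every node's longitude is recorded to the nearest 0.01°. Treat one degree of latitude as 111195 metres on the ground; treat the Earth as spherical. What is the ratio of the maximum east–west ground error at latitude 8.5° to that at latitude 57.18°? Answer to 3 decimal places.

1.825

Rounding to 2 decimal places leaves the longitude within ±0.005° of the true value.
Error at 8.5° = 0.005° × 111195 × cos 8.5° ≈ 555.98 × 0.9890 = 549.87 m.
Error at 57.18° = 0.005° × 111195 × cos 57.18° ≈ 555.98 × 0.5420 = 301.34 m.
The ratio reduces to cos 8.5° / cos 57.18° = 0.9890/0.5420 ≈ 1.8247.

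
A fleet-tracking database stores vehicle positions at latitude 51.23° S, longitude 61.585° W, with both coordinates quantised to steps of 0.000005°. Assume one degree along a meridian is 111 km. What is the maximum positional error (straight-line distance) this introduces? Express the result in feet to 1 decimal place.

With a 0.000005° grid the true value lies within half a step, ±0.000005°/2 = ±2.5e-06°, of the stored one.
North–south component: 2.5e-06° × 111000 = 0.2775 m.
Longitude error → 2.5e-06 × 111000 × cos 51.23° = 2.5e-06 × 111000 × 0.6262 ≈ 0.173769 m.
Worst case both components are at the extreme and orthogonal: √(0.2775² + 0.173769²) ≈ 0.327417 m.
In feet: 0.327417 m ÷ 0.3048 ≈ 1.0742 ft.

1.1 feet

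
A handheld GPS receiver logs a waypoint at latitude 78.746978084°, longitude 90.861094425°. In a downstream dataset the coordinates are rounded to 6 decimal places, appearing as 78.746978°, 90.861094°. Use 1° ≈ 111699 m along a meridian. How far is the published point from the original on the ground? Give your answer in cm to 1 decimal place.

The latitude changed by +0.000000084° and the longitude by +0.000000425°.
N–S: 0.000000084° × 111699 m/° = 0.00938272 m.
East–west at this latitude: 0.000000425° × 111699 × cos 78.747° ≈ 0.000000425 × 21797.2 = 0.0092638 m.
Hypotenuse of the two orthogonal shifts: √(0.00938272² + 0.0092638²) = 0.0131853 m.
That is 0.0131853 m = 1.3185 cm.

1.3 cm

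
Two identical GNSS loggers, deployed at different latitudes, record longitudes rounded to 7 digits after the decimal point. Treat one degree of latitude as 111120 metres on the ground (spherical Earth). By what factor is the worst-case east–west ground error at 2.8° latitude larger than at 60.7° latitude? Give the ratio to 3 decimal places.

Rounding to 7 decimal places leaves the longitude within ±5e-08° of the true value.
Error at 2.8° = 5e-08° × 111120 × cos 2.8° ≈ 0.005556 × 0.9988 = 0.0055494 m.
Error at 60.7° = 5e-08° × 111120 × cos 60.7° ≈ 0.005556 × 0.4894 = 0.002719 m.
The ratio reduces to cos 2.8° / cos 60.7° = 0.9988/0.4894 ≈ 2.0410.

2.041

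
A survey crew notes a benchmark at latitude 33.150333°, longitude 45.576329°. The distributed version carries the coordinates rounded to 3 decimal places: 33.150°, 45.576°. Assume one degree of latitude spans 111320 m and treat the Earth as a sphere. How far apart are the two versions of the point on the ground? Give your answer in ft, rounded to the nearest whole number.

158 ft

The latitude changed by +0.000333° and the longitude by +0.000329°.
North–south shift: 0.000333 × 111320 = 37.0696 m.
E–W at 33.15°: 0.000329° × 111320 × cos 33.15° = 0.000329 × 111320 × 0.8372 ≈ 30.6634 m.
Combined displacement = (37.0696² + 30.6634²)^½ ≈ 48.1082 m.
Converting: 48.1082 m × 3.2808 ft/m ≈ 157.84 ft.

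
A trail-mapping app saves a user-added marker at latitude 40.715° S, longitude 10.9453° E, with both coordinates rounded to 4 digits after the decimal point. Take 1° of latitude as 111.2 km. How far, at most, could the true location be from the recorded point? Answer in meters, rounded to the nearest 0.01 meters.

Rounding to 4 decimal places leaves each coordinate within ±5e-05° of the true value.
Latitude error → 5e-05 × 111200 = 5.56 m along the meridian.
Longitude error → 5e-05 × 111200 × cos 40.715° = 5e-05 × 111200 × 0.7580 ≈ 4.21428 m.
The two errors are perpendicular, so the maximum displacement is √(5.56² + 4.21428²) ≈ 6.97666 m.

6.98 meters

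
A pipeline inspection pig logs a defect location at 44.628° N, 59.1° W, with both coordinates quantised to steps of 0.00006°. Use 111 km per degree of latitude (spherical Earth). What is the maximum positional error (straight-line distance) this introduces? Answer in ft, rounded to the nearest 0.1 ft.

With a 0.00006° grid the true value lies within half a step, ±0.00006°/2 = ±3e-05°, of the stored one.
North–south component: 3e-05° × 111000 = 3.33 m.
East–west component at 44.628°: 3e-05° × 111000 × cos 44.628° ≈ 3e-05 × 78996.8 ≈ 2.3699 m.
Worst case both components are at the extreme and orthogonal: √(3.33² + 2.3699²) ≈ 4.08722 m.
Converting: 4.08722 m × 3.2808 ft/m ≈ 13.41 ft.

13.4 ft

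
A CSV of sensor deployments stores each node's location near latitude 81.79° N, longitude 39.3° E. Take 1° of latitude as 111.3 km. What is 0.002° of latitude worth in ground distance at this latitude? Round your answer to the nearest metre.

Along a meridian 0.002° is 0.002 × 111300 = 222.6 m.

223 metres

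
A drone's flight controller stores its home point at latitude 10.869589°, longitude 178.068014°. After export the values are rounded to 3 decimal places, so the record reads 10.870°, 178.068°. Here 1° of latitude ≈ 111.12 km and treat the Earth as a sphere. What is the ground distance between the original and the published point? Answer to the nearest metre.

46 metres

Δlat = 10.869589 − 10.870 = -0.000411°; Δlon = 178.068014 − 178.068 = +0.000014°.
North–south shift: -0.000411 × 111120 = -45.6703 m.
East–west at this latitude: 0.000014° × 111120 × cos 10.87° ≈ 0.000014 × 109126 = 1.52777 m.
Combined displacement = (45.6703² + 1.52777²)^½ ≈ 45.6959 m.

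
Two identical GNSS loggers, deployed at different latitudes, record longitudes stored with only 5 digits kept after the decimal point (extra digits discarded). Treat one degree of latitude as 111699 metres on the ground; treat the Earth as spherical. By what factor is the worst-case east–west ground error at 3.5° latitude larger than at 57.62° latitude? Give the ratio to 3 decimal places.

Truncating at 5 decimal places can drop up to a full unit in the last place, so the longitude may be off by as much as 1e-05°.
At 3.5°: 1e-05° × 111699 × cos 3.5° = 1e-05 × 111699 × 0.9981 ≈ 1.1149 m.
Error at 57.62° = 1e-05° × 111699 × cos 57.62° ≈ 1.117 × 0.5355 = 0.59818 m.
The ratio reduces to cos 3.5° / cos 57.62° = 0.9981/0.5355 ≈ 1.8638.

1.864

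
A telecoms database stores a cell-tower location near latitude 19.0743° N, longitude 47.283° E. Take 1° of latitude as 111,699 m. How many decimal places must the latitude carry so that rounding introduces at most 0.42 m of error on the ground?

6

One degree of latitude covers 111699 m.
Rounding to N decimal places gives at most 0.5 × 10⁻ᴺ degrees of error, i.e. 0.5 × 10⁻ᴺ × 111699 m.
Need 0.5 × 111699 × 10⁻ᴺ ≤ 0.42 → 10⁻ᴺ ≤ 7.520e-06, so N ≥ 5.12.
N = 5 would give 0.558 m (too coarse); N = 6 gives 0.0558 m ≤ 0.42 m.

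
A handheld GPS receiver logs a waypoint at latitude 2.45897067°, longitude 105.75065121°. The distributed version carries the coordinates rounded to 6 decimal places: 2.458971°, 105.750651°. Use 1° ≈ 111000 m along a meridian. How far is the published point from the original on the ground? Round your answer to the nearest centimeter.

4 centimeters

The latitude changed by -0.00000033° and the longitude by +0.00000021°.
North–south shift: -0.00000033 × 111000 = -0.03663 m.
East–west at this latitude: 0.00000021° × 111000 × cos 2.45897° ≈ 0.00000021 × 110898 = 0.0232885 m.
Combined displacement = (0.03663² + 0.0232885²)^½ ≈ 0.0434064 m.
That is 0.0434064 m = 4.3406 cm.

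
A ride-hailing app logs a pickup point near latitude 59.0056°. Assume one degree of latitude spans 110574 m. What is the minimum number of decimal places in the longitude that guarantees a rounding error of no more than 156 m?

At 59.0056° one degree of longitude covers 110574 × cos 59.0056° ≈ 110574 × 0.5150 ≈ 56940.6 m.
N decimal places → at most half a unit in the last place, 0.5 × 10⁻ᴺ° = 56940.6/2 × 10⁻ᴺ m.
Need 0.5 × 56940.6 × 10⁻ᴺ ≤ 156 → 10⁻ᴺ ≤ 5.479e-03, so N ≥ 2.26.
At 2 places the error can reach 285 m, but 3 places keeps it to 28.5 m.

3 decimal places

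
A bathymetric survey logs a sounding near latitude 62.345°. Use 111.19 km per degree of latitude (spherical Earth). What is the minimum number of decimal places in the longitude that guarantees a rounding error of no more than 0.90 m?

At 62.345° one degree of longitude covers 111190 × cos 62.345° ≈ 111190 × 0.4641 ≈ 51608.5 m.
Rounding to N decimal places gives at most 0.5 × 10⁻ᴺ degrees of error, i.e. 0.5 × 10⁻ᴺ × 51608.5 m.
Setting 25804.2 × 10⁻ᴺ ≤ 0.90 gives 10ᴺ ≥ 2.867e+04, i.e. N ≥ 4.46.
So 5 decimal places suffice (0.258 m); 4 would allow up to 2.58 m.

5 decimal places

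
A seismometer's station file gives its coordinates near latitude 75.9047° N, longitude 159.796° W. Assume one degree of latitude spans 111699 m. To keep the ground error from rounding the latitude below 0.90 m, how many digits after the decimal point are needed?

One degree of latitude covers 111699 m.
Rounding to N decimal places gives at most 0.5 × 10⁻ᴺ degrees of error, i.e. 0.5 × 10⁻ᴺ × 111699 m.
Need 0.5 × 111699 × 10⁻ᴺ ≤ 0.90 → 10⁻ᴺ ≤ 1.611e-05, so N ≥ 4.79.
At 4 places the error can reach 5.58 m, but 5 places keeps it to 0.558 m.

5 decimal places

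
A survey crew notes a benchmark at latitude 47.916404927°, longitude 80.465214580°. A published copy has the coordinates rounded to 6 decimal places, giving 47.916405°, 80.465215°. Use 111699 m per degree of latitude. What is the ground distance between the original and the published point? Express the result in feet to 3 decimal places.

The latitude changed by -0.000000073° and the longitude by -0.000000420°.
North–south shift: -0.000000073 × 111699 = -0.00815403 m.
E–W at 47.9164°: -0.000000420° × 111699 × cos 47.9164° = -0.000000420 × 111699 × 0.6702 ≈ -0.0314421 m.
Combined displacement = (0.00815403² + 0.0314421²)^½ ≈ 0.0324823 m.
Converting: 0.0324823 m × 3.2808 ft/m ≈ 0.10657 ft.

0.107 feet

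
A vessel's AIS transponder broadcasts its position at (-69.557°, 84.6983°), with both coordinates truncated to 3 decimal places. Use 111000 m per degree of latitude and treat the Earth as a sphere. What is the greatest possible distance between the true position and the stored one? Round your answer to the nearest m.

118 m

Truncating at 3 decimal places can drop up to a full unit in the last place, so each coordinate may be off by as much as 0.001°.
North–south component: 0.001° × 111000 = 111 m.
Longitude error → 0.001 × 111000 × cos 69.557° = 0.001 × 111000 × 0.3493 ≈ 38.7696 m.
Combining orthogonally: (111² + 38.7696²)^½ ≈ 117.576 m.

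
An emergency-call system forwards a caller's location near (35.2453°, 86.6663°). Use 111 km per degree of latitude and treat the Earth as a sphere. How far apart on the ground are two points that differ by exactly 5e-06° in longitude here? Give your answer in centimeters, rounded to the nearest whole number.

45 centimeters

At 35.2453° a degree of longitude is 111000 × cos 35.2453° ≈ 90652.5 m, so 5e-06° corresponds to 0.453262 m.
That is 0.453262 m = 45.326 cm.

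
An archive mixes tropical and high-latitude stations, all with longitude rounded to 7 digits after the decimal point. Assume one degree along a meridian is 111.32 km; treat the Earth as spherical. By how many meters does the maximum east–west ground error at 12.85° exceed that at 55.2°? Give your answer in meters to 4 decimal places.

Rounding to 7 decimal places leaves the longitude within ±5e-08° of the true value.
Error at 12.85° = 5e-08° × 111320 × cos 12.85° ≈ 0.005566 × 0.9750 = 0.0054266 m.
At 55.2°: 5e-08° × 111320 × cos 55.2° = 5e-08 × 111320 × 0.5707 ≈ 0.0031766 m.
Difference: 0.0054266 − 0.0031766 = 0.00225 m.

0.0023 meters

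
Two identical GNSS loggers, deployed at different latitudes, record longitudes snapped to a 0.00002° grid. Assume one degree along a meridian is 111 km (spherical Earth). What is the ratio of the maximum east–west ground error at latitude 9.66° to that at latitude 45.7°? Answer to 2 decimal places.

With a 0.00002° grid the true value lies within half a step, ±0.00002°/2 = ±1e-05°, of the stored one.
Error at 9.66° = 1e-05° × 111000 × cos 9.66° ≈ 1.11 × 0.9858 = 1.0943 m.
At 45.7°: 1e-05° × 111000 × cos 45.7° = 1e-05 × 111000 × 0.6984 ≈ 0.77524 m.
Ratio: 1.0943 / 0.77524 = cos 9.66° / cos 45.7° ≈ 1.4115.

1.41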